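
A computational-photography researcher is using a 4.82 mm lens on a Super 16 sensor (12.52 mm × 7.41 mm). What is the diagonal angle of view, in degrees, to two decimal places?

Sensor diagonal = √(12.52² + 7.41²) = √211.6585 ≈ 14.5485 mm.
Angle of view α = 2·arctan(d/2f) with d = 14.5485 mm and f = 4.82 mm.
d/2f = 1.50918; arctan(1.50918) ≈ 56.4711°, so α ≈ 112.9421°.

112.94°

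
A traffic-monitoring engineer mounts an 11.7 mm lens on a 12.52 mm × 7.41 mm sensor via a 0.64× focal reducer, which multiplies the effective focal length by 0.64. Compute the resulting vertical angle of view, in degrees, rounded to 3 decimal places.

Effective focal length f = 11.7 × 0.64 = 7.488 mm.
α = 2·arctan(7.41 / (2 × 7.488)) = 2·arctan(0.49479) ≈ 52.6516°.

52.652°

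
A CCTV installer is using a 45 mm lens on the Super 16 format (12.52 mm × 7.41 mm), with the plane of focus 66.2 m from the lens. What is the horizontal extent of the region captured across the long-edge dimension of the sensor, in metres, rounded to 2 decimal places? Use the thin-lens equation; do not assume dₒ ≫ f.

18.41 m

dₒ: 66.2 m = 66200 mm.
Similar triangles through the lens centre give W/dₒ = w/dᵢ; with 1/f = 1/dₒ + 1/dᵢ this gives W = w·(dₒ − f)/f.
W = 12.52 mm × (66200 − 45) / 45 = 12.52 × 1470.1111 ≈ 18405.791 mm = 18.4058 m.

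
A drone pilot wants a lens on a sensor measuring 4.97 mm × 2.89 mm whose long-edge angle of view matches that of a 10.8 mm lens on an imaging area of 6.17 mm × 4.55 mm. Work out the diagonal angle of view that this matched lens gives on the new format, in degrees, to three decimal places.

Equal long-edge AOV ⇒ f₂ = f₁ · 4.97/6.17 = 10.8 × 0.80551 ≈ 8.6995 mm.
Sensor diagonal = √(4.97² + 2.89²) = √33.0530 ≈ 5.7492 mm.
Diagonal AOV on the new format = 2·arctan(5.7492 / (2 × 8.6995)) = 2·arctan(0.33043) ≈ 36.5703°.

36.570°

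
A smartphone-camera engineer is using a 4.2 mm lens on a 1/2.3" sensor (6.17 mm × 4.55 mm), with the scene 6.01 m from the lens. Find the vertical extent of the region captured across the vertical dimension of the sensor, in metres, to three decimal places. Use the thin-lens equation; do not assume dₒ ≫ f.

6.506 m

dₒ: 6.01 m = 6010 mm.
Similar triangles through the lens centre give W/dₒ = h/dᵢ; with 1/f = 1/dₒ + 1/dᵢ this gives W = h·(dₒ − f)/f.
W = 4.55 mm × (6010 − 4.2) / 4.2 = 4.55 × 1429.9524 ≈ 6506.283 mm = 6.50628 m.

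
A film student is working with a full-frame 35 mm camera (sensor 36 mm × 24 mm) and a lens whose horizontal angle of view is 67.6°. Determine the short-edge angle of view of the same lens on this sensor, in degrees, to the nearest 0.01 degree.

From the horizontal AOV: f = 36 / (2·tan(33.8°)) = 36 / 1.33888 ≈ 26.8881 mm.
Short-edge AOV = 2·arctan(24 / (2 × 26.8881)) = 2·arctan(0.44629) ≈ 48.1019°.

48.10°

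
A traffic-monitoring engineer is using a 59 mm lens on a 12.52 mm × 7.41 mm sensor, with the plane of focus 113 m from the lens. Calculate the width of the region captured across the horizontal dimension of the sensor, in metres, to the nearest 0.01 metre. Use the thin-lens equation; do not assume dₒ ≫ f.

23.97 m

dₒ: 113 m = 113000 mm.
Similar triangles through the lens centre give W/dₒ = w/dᵢ; with 1/f = 1/dₒ + 1/dᵢ this gives W = w·(dₒ − f)/f.
W = 12.52 mm × (113000 − 59) / 59 = 12.52 × 1914.2542 ≈ 23966.463 mm = 23.9665 m.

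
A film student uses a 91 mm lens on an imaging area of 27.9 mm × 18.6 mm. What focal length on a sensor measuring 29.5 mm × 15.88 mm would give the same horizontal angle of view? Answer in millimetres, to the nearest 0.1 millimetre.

96.2 mm

Equal angle of view means equal width/f ratio, so f₂ = f₁ · (width₂/width₁) = 91 × 29.5/27.9.
f₂ = 91 × 1.05735 ≈ 96.219 mm.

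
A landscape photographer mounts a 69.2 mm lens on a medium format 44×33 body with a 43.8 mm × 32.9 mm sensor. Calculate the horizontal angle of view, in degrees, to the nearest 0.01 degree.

Angle of view α = 2·arctan(w/2f) with w = 43.8 mm and f = 69.2 mm.
w/2f = 0.31647; arctan(0.31647) ≈ 17.5612°, so α ≈ 35.1224°.

35.12°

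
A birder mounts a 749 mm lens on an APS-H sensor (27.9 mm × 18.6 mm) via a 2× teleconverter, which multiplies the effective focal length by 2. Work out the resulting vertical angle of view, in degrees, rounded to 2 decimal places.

0.71°

Effective focal length f = 749 × 2 = 1498 mm.
α = 2·arctan(18.6 / (2 × 1498)) = 2·arctan(0.00621) ≈ 0.7114°.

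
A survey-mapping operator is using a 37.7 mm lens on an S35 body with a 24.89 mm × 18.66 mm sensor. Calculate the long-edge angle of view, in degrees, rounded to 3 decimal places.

36.537°

Angle of view α = 2·arctan(w/2f) with w = 24.89 mm and f = 37.7 mm.
w/2f = 0.33011; arctan(0.33011) ≈ 18.2684°, so α ≈ 36.5367°.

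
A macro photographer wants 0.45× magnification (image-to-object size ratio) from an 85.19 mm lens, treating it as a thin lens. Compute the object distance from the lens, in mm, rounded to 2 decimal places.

With m = dᵢ/dₒ and 1/f = 1/dₒ + 1/dᵢ, substituting dᵢ = m·dₒ gives 1/f = (1 + 1/m)/dₒ, hence dₒ = f·(1 + 1/m).
dₒ = 85.19 × (1 + 1/0.45) = 85.19 × 3.22222 ≈ 274.501 mm.

274.50 mm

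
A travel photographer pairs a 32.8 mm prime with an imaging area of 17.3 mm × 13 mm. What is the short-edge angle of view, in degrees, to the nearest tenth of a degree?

Angle of view α = 2·arctan(h/2f) with h = 13 mm and f = 32.8 mm.
h/2f = 0.19817; arctan(0.19817) ≈ 11.2091°, so α ≈ 22.4182°.

22.4°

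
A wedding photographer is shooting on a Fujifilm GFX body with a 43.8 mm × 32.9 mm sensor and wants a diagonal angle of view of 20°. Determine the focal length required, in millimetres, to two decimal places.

155.34 mm

Sensor diagonal = √(43.8² + 32.9²) = √3000.8500 ≈ 54.7800 mm.
From α = 2·arctan(d/2f) we get f = d / (2·tan(α/2)).
With d = 54.7800 mm and α/2 = 10°, tan(α/2) ≈ 0.17633, so f ≈ 54.7800 / 0.35265 ≈ 155.3365 mm.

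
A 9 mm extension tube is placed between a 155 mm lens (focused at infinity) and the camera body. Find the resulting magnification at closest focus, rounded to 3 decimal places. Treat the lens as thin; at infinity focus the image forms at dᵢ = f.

0.058×

The tube moves the image plane from f to f + e, so dᵢ = 155 + 9 = 164 mm. Focus is achieved when 1/f = 1/dₒ + 1/dᵢ, giving dₒ = 1/(1/f − 1/(f+e)).
Magnification m = dᵢ/dₒ = (f+e)·(1/f − 1/(f+e)) = e/f = 9/155 ≈ 0.0581.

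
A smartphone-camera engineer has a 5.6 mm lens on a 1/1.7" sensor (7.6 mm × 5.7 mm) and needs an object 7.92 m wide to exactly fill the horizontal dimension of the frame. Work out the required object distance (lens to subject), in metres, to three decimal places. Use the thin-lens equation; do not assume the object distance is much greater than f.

W: 7.92 m = 7920 mm.
Magnification m = w/W = dᵢ/dₒ; combined with 1/f = 1/dₒ + 1/dᵢ this gives dₒ = f·(1 + W/w).
dₒ = 5.6 mm × (1 + 7920/7.6) = 5.6 × 1043.1053 ≈ 5841.389 mm = 5.84139 m.

5.841 m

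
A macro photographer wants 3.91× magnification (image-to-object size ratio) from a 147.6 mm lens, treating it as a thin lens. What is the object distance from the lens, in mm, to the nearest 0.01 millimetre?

With m = dᵢ/dₒ and 1/f = 1/dₒ + 1/dᵢ, substituting dᵢ = m·dₒ gives 1/f = (1 + 1/m)/dₒ, hence dₒ = f·(1 + 1/m).
dₒ = 147.6 × (1 + 1/3.91) = 147.6 × 1.25575 ≈ 185.349 mm.

185.35 mm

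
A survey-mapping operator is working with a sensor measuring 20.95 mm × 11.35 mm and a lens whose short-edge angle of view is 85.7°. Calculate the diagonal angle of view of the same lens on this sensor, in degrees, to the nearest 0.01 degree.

From the short-edge AOV: f = 11.35 / (2·tan(42.85°)) = 11.35 / 1.85526 ≈ 6.1177 mm.
Sensor diagonal = √(20.95² + 11.35²) = √567.7250 ≈ 23.8270 mm.
Diagonal AOV = 2·arctan(23.8270 / (2 × 6.1177)) = 2·arctan(1.94737) ≈ 125.6379°.

125.64°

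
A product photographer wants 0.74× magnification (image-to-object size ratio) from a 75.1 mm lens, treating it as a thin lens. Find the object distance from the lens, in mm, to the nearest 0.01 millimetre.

With m = dᵢ/dₒ and 1/f = 1/dₒ + 1/dᵢ, substituting dᵢ = m·dₒ gives 1/f = (1 + 1/m)/dₒ, hence dₒ = f·(1 + 1/m).
dₒ = 75.1 × (1 + 1/0.74) = 75.1 × 2.35135 ≈ 176.586 mm.

176.59 mm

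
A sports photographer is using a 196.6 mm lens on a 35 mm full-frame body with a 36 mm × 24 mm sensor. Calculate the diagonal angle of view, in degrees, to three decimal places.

Sensor diagonal = √(36² + 24²) = √1872.0000 ≈ 43.2666 mm.
Angle of view α = 2·arctan(d/2f) with d = 43.2666 mm and f = 196.6 mm.
d/2f = 0.11004; arctan(0.11004) ≈ 6.2794°, so α ≈ 12.5588°.

12.559°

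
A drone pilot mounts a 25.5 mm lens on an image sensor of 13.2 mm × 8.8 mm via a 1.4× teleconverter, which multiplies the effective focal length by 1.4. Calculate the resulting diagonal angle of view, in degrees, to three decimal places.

Effective focal length f = 25.5 × 1.4 = 35.7 mm.
Sensor diagonal = √(13.2² + 8.8²) = √251.6800 ≈ 15.8644 mm.
α = 2·arctan(15.864 / (2 × 35.7)) = 2·arctan(0.22219) ≈ 25.0542°.

25.054°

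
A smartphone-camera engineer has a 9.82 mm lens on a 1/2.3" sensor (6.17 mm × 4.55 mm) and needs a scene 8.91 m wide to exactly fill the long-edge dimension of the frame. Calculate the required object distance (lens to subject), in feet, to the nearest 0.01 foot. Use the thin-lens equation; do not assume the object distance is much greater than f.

W: 8.91 m = 8910 mm.
Magnification m = w/W = dᵢ/dₒ; combined with 1/f = 1/dₒ + 1/dᵢ this gives dₒ = f·(1 + W/w).
dₒ = 9.82 mm × (1 + 8910/6.17) = 9.82 × 1445.0843 ≈ 14190.728 mm = 14190.728/304.8 ft = 46.5575 ft.

46.56 ft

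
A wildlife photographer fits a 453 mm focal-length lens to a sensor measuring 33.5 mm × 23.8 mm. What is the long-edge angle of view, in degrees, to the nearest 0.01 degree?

4.24°

Angle of view α = 2·arctan(w/2f) with w = 33.5 mm and f = 453 mm.
w/2f = 0.03698; arctan(0.03698) ≈ 2.1176°, so α ≈ 4.2352°.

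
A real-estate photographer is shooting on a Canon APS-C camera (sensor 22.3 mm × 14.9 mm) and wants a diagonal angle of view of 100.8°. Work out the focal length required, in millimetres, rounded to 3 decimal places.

11.094 mm

Sensor diagonal = √(22.3² + 14.9²) = √719.3000 ≈ 26.8198 mm.
From α = 2·arctan(d/2f) we get f = d / (2·tan(α/2)).
With d = 26.8198 mm and α/2 = 50.4°, tan(α/2) ≈ 1.20879, so f ≈ 26.8198 / 2.41758 ≈ 11.0936 mm.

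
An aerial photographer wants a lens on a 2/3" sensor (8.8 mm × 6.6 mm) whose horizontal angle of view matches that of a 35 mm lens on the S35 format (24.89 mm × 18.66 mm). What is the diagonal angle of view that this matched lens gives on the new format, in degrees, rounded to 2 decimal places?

Equal horizontal AOV ⇒ f₂ = f₁ · 8.8/24.89 = 35 × 0.35356 ≈ 12.3744 mm.
Sensor diagonal = √(8.8² + 6.6²) = √121.0000 ≈ 11.0000 mm.
Diagonal AOV on the new format = 2·arctan(11.0000 / (2 × 12.3744)) = 2·arctan(0.44446) ≈ 47.9269°.

47.93°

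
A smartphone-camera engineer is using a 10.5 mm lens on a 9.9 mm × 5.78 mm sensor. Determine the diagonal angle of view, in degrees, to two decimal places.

57.26°

Sensor diagonal = √(9.9² + 5.78²) = √131.4184 ≈ 11.4638 mm.
Angle of view α = 2·arctan(d/2f) with d = 11.4638 mm and f = 10.5 mm.
d/2f = 0.54589; arctan(0.54589) ≈ 28.6299°, so α ≈ 57.2598°.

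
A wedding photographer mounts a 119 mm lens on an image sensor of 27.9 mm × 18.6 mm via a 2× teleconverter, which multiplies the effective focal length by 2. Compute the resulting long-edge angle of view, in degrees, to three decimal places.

6.709°

Effective focal length f = 119 × 2 = 238 mm.
α = 2·arctan(27.9 / (2 × 238)) = 2·arctan(0.05861) ≈ 6.7089°.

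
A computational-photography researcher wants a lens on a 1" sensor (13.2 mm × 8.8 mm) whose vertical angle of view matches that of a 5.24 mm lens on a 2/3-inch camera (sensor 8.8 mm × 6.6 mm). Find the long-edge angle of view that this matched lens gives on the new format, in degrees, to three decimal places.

86.740°

Equal vertical AOV ⇒ f₂ = f₁ · 8.8/6.6 = 5.24 × 1.33333 ≈ 6.9867 mm.
Long-edge AOV on the new format = 2·arctan(13.2 / (2 × 6.9867)) = 2·arctan(0.94466) ≈ 86.7397°.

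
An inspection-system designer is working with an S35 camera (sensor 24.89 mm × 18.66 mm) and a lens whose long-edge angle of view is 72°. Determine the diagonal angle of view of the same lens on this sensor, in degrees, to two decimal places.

84.48°

From the long-edge AOV: f = 24.89 / (2·tan(36°)) = 24.89 / 1.45309 ≈ 17.1291 mm.
Sensor diagonal = √(24.89² + 18.66²) = √967.7077 ≈ 31.1080 mm.
Diagonal AOV = 2·arctan(31.1080 / (2 × 17.1291)) = 2·arctan(0.90805) ≈ 84.4818°.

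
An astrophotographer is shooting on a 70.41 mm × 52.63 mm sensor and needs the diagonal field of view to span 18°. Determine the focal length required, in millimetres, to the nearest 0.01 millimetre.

277.51 mm

Sensor diagonal = √(70.41² + 52.63²) = √7727.4850 ≈ 87.9061 mm.
From α = 2·arctan(d/2f) we get f = d / (2·tan(α/2)).
With d = 87.9061 mm and α/2 = 9°, tan(α/2) ≈ 0.15838, so f ≈ 87.9061 / 0.31677 ≈ 277.5087 mm.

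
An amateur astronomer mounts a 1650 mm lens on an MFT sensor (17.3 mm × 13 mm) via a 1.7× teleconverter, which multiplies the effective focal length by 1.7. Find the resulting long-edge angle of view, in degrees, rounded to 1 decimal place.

Effective focal length f = 1650 × 1.7 = 2805 mm.
α = 2·arctan(17.3 / (2 × 2805)) = 2·arctan(0.00308) ≈ 0.3534°.

0.4°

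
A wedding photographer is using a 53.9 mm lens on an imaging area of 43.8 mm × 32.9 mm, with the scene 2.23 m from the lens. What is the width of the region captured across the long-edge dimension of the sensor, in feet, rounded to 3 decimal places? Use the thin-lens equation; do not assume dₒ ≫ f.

dₒ: 2.23 m = 2230 mm.
Similar triangles through the lens centre give W/dₒ = w/dᵢ; with 1/f = 1/dₒ + 1/dᵢ this gives W = w·(dₒ − f)/f.
W = 43.8 mm × (2230 − 53.9) / 53.9 = 43.8 × 40.3729 ≈ 1768.334 mm = 1768.334/304.8 ft = 5.80162 ft.

5.802 ft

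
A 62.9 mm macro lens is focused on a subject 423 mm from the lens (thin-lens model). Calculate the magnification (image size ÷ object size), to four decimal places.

0.1747×

Thin lens: 1/f = 1/dₒ + 1/dᵢ → 1/dᵢ = 1/62.9 − 1/423 = 0.0135342 mm⁻¹, so dᵢ ≈ 73.8870 mm.
Magnification m = dᵢ/dₒ = 73.8870/423 ≈ 0.17467.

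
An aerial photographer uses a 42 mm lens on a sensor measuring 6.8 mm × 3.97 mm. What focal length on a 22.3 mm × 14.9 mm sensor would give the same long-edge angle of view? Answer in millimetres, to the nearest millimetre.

Equal angle of view means equal width/f ratio, so f₂ = f₁ · (width₂/width₁) = 42 × 22.3/6.8.
f₂ = 42 × 3.27941 ≈ 137.735 mm.

138 mm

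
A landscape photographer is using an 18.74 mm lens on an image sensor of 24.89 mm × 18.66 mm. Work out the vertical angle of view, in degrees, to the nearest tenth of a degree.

52.9°

Angle of view α = 2·arctan(h/2f) with h = 18.66 mm and f = 18.74 mm.
h/2f = 0.49787; arctan(0.49787) ≈ 26.4671°, so α ≈ 52.9343°.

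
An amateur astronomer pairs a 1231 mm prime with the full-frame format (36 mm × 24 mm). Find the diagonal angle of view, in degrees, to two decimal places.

2.01°

Sensor diagonal = √(36² + 24²) = √1872.0000 ≈ 43.2666 mm.
Angle of view α = 2·arctan(d/2f) with d = 43.2666 mm and f = 1231 mm.
d/2f = 0.01757; arctan(0.01757) ≈ 1.0068°, so α ≈ 2.0136°.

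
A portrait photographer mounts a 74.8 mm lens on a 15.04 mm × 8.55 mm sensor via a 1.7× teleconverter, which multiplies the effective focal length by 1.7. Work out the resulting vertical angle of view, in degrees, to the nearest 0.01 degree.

3.85°

Effective focal length f = 74.8 × 1.7 = 127.16 mm.
α = 2·arctan(8.55 / (2 × 127.16)) = 2·arctan(0.03362) ≈ 3.8510°.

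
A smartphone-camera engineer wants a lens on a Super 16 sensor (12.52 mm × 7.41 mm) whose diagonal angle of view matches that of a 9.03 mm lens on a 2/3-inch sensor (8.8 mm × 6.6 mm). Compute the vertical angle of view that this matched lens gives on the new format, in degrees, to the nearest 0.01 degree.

34.47°

Sensor diagonal = √(8.8² + 6.6²) = √121.0000 ≈ 11.0000 mm.
Sensor diagonal = √(12.52² + 7.41²) = √211.6585 ≈ 14.5485 mm.
Equal diagonal AOV ⇒ f₂ = f₁ · 14.5485/11.0000 = 9.03 × 1.32259 ≈ 11.9430 mm.
Vertical AOV on the new format = 2·arctan(7.41 / (2 × 11.9430)) = 2·arctan(0.31022) ≈ 34.4703°.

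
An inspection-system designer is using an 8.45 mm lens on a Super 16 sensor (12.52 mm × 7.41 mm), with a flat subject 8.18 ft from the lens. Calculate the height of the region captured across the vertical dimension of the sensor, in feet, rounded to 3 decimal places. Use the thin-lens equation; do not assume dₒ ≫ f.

dₒ: 8.18 ft × 304.8 mm/ft = 2493.26 mm.
Similar triangles through the lens centre give W/dₒ = h/dᵢ; with 1/f = 1/dₒ + 1/dᵢ this gives W = h·(dₒ − f)/f.
W = 7.41 mm × (2493.26 − 8.45) / 8.45 = 7.41 × 294.0608 ≈ 2178.991 mm = 2178.991/304.8 ft = 7.14892 ft.

7.149 ft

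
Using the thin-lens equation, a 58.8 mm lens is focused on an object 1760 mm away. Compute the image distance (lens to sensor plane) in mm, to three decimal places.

60.832 mm

1/dᵢ = 1/f − 1/dₒ = 1/58.8 − 1/1760 = 0.0164386 mm⁻¹.
dᵢ = 1/0.0164386 ≈ 60.8324 mm.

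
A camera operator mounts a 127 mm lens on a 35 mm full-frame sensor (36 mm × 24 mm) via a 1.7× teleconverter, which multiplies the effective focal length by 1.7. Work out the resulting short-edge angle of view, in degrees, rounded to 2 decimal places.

6.36°

Effective focal length f = 127 × 1.7 = 215.9 mm.
α = 2·arctan(24 / (2 × 215.9)) = 2·arctan(0.05558) ≈ 6.3626°.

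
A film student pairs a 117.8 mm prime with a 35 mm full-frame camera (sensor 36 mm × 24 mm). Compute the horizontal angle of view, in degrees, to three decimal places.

Angle of view α = 2·arctan(w/2f) with w = 36 mm and f = 117.8 mm.
w/2f = 0.15280; arctan(0.15280) ≈ 8.6877°, so α ≈ 17.3753°.

17.375°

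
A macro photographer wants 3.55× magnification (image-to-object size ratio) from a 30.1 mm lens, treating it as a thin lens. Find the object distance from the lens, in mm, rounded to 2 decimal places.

With m = dᵢ/dₒ and 1/f = 1/dₒ + 1/dᵢ, substituting dᵢ = m·dₒ gives 1/f = (1 + 1/m)/dₒ, hence dₒ = f·(1 + 1/m).
dₒ = 30.1 × (1 + 1/3.55) = 30.1 × 1.28169 ≈ 38.579 mm.

38.58 mm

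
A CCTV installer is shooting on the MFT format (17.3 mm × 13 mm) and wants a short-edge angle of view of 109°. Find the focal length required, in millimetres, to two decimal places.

4.64 mm

From α = 2·arctan(h/2f) we get f = h / (2·tan(α/2)).
With h = 13 mm and α/2 = 54.5°, tan(α/2) ≈ 1.40195, so f ≈ 13 / 2.80390 ≈ 4.6364 mm.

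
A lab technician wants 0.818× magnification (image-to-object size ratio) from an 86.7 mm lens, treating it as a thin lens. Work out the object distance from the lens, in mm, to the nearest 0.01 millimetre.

With m = dᵢ/dₒ and 1/f = 1/dₒ + 1/dᵢ, substituting dᵢ = m·dₒ gives 1/f = (1 + 1/m)/dₒ, hence dₒ = f·(1 + 1/m).
dₒ = 86.7 × (1 + 1/0.818) = 86.7 × 2.22249 ≈ 192.690 mm.

192.69 mm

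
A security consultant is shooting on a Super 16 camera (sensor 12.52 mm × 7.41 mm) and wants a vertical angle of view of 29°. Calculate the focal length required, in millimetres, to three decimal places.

14.326 mm

From α = 2·arctan(h/2f) we get f = h / (2·tan(α/2)).
With h = 7.41 mm and α/2 = 14.5°, tan(α/2) ≈ 0.25862, so f ≈ 7.41 / 0.51724 ≈ 14.3262 mm.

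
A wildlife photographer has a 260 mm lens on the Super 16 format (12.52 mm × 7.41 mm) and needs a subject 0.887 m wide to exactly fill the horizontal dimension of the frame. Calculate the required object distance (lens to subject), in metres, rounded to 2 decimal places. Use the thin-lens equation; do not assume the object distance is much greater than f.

18.68 m

W: 0.887 m = 887 mm.
Magnification m = w/W = dᵢ/dₒ; combined with 1/f = 1/dₒ + 1/dᵢ this gives dₒ = f·(1 + W/w).
dₒ = 260 mm × (1 + 887/12.52) = 260 × 71.8466 ≈ 18680.128 mm = 18.6801 m.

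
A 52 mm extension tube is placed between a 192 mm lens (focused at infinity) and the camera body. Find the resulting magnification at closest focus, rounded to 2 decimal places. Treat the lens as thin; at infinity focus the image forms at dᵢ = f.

0.27×

The tube moves the image plane from f to f + e, so dᵢ = 192 + 52 = 244 mm. Focus is achieved when 1/f = 1/dₒ + 1/dᵢ, giving dₒ = 1/(1/f − 1/(f+e)).
Magnification m = dᵢ/dₒ = (f+e)·(1/f − 1/(f+e)) = e/f = 52/192 ≈ 0.2708.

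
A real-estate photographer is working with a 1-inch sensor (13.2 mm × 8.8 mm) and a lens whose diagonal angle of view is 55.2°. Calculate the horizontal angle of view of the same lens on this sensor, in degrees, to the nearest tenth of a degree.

47.0°

Sensor diagonal = √(13.2² + 8.8²) = √251.6800 ≈ 15.8644 mm.
From the diagonal AOV: f = 15.8644 / (2·tan(27.6°)) = 15.8644 / 1.04557 ≈ 15.1729 mm.
Horizontal AOV = 2·arctan(13.2 / (2 × 15.1729)) = 2·arctan(0.43499) ≈ 47.0167°.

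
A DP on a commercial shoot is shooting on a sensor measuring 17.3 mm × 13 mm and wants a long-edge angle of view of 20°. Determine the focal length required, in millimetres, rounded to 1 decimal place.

49.1 mm

From α = 2·arctan(w/2f) we get f = w / (2·tan(α/2)).
With w = 17.3 mm and α/2 = 10°, tan(α/2) ≈ 0.17633, so f ≈ 17.3 / 0.35265 ≈ 49.0566 mm.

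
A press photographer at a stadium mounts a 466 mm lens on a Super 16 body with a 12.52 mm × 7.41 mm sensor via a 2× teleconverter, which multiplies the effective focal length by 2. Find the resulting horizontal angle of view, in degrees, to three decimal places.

Effective focal length f = 466 × 2 = 932 mm.
α = 2·arctan(12.52 / (2 × 932)) = 2·arctan(0.00672) ≈ 0.7697°.

0.770°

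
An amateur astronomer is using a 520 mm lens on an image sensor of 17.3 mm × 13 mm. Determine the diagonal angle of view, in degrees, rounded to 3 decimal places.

Sensor diagonal = √(17.3² + 13²) = √468.2900 ≈ 21.6400 mm.
Angle of view α = 2·arctan(d/2f) with d = 21.6400 mm and f = 520 mm.
d/2f = 0.02081; arctan(0.02081) ≈ 1.1920°, so α ≈ 2.3840°.

2.384°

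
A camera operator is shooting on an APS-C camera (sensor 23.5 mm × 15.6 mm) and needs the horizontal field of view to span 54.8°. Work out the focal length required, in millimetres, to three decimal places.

22.668 mm

From α = 2·arctan(w/2f) we get f = w / (2·tan(α/2)).
With w = 23.5 mm and α/2 = 27.4°, tan(α/2) ≈ 0.51835, so f ≈ 23.5 / 1.03670 ≈ 22.6680 mm.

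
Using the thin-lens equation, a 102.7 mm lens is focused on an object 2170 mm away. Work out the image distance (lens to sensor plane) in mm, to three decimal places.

1/dᵢ = 1/f − 1/dₒ = 1/102.7 − 1/2170 = 0.0092763 mm⁻¹.
dᵢ = 1/0.0092763 ≈ 107.8020 mm.

107.802 mm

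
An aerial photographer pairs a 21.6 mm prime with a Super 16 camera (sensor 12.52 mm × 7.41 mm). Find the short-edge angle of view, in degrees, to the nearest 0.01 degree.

Angle of view α = 2·arctan(h/2f) with h = 7.41 mm and f = 21.6 mm.
h/2f = 0.17153; arctan(0.17153) ≈ 9.7331°, so α ≈ 19.4662°.

19.47°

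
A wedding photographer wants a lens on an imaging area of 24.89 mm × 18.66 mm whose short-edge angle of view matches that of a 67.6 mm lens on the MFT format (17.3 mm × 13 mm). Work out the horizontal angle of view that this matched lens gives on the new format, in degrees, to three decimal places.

14.617°

Equal short-edge AOV ⇒ f₂ = f₁ · 18.66/13 = 67.6 × 1.43538 ≈ 97.0320 mm.
Horizontal AOV on the new format = 2·arctan(24.89 / (2 × 97.0320)) = 2·arctan(0.12826) ≈ 14.6173°.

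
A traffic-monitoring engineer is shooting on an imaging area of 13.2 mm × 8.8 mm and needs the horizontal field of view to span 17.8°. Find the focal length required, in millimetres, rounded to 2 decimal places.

42.15 mm

From α = 2·arctan(w/2f) we get f = w / (2·tan(α/2)).
With w = 13.2 mm and α/2 = 8.9°, tan(α/2) ≈ 0.15660, so f ≈ 13.2 / 0.31319 ≈ 42.1467 mm.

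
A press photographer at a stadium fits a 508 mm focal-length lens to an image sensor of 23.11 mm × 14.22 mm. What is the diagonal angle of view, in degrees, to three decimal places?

3.060°

Sensor diagonal = √(23.11² + 14.22²) = √736.2805 ≈ 27.1345 mm.
Angle of view α = 2·arctan(d/2f) with d = 27.1345 mm and f = 508 mm.
d/2f = 0.02671; arctan(0.02671) ≈ 1.5298°, so α ≈ 3.0597°.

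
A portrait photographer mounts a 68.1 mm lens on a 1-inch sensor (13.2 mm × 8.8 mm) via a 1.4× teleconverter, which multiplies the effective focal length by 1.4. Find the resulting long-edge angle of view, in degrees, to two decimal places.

Effective focal length f = 68.1 × 1.4 = 95.34 mm.
α = 2·arctan(13.2 / (2 × 95.34)) = 2·arctan(0.06923) ≈ 7.9201°.

7.92°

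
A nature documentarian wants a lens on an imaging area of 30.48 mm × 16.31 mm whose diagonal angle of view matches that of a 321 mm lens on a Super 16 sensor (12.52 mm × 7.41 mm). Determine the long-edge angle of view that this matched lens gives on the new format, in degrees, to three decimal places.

2.289°

Sensor diagonal = √(12.52² + 7.41²) = √211.6585 ≈ 14.5485 mm.
Sensor diagonal = √(30.48² + 16.31²) = √1195.0465 ≈ 34.5694 mm.
Equal diagonal AOV ⇒ f₂ = f₁ · 34.5694/14.5485 = 321 × 2.37615 ≈ 762.7454 mm.
Long-edge AOV on the new format = 2·arctan(30.48 / (2 × 762.7454)) = 2·arctan(0.01998) ≈ 2.2893°.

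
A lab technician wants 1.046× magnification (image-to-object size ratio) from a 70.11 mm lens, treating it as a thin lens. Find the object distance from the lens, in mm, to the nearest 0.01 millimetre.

With m = dᵢ/dₒ and 1/f = 1/dₒ + 1/dᵢ, substituting dᵢ = m·dₒ gives 1/f = (1 + 1/m)/dₒ, hence dₒ = f·(1 + 1/m).
dₒ = 70.11 × (1 + 1/1.046) = 70.11 × 1.95602 ≈ 137.137 mm.

137.14 mm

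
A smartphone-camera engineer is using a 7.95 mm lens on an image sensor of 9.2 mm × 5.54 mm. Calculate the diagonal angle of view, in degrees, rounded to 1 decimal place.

Sensor diagonal = √(9.2² + 5.54²) = √115.3316 ≈ 10.7393 mm.
Angle of view α = 2·arctan(d/2f) with d = 10.7393 mm and f = 7.95 mm.
d/2f = 0.67542; arctan(0.67542) ≈ 34.0361°, so α ≈ 68.0721°.

68.1°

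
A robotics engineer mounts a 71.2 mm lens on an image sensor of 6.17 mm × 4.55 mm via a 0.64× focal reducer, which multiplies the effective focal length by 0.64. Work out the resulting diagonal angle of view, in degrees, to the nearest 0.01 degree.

Effective focal length f = 71.2 × 0.64 = 45.568 mm.
Sensor diagonal = √(6.17² + 4.55²) = √58.7714 ≈ 7.6663 mm.
α = 2·arctan(7.666 / (2 × 45.568)) = 2·arctan(0.08412) ≈ 9.6167°.

9.62°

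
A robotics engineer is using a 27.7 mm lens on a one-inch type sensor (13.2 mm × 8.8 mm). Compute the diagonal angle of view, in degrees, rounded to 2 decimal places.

31.96°

Sensor diagonal = √(13.2² + 8.8²) = √251.6800 ≈ 15.8644 mm.
Angle of view α = 2·arctan(d/2f) with d = 15.8644 mm and f = 27.7 mm.
d/2f = 0.28636; arctan(0.28636) ≈ 15.9797°, so α ≈ 31.9593°.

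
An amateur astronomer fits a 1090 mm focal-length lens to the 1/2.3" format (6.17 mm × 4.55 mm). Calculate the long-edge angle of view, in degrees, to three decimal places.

Angle of view α = 2·arctan(w/2f) with w = 6.17 mm and f = 1090 mm.
w/2f = 0.00283; arctan(0.00283) ≈ 0.1622°, so α ≈ 0.3243°.

0.324°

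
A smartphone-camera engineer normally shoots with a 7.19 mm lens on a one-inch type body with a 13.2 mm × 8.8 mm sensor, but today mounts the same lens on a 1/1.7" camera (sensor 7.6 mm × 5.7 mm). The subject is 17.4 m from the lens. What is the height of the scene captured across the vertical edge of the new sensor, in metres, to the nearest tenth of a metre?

The focal length stays 7.19 mm; the relevant sensor dimension is now h = 5.7 mm. Object distance dₒ = 17.4 m = 17400 mm.
Thin-lens field height W = h·(dₒ − f)/f = 5.7 × (17400 − 7.19)/7.19 ≈ 13788.459 mm = 13.7885 m.

13.8 m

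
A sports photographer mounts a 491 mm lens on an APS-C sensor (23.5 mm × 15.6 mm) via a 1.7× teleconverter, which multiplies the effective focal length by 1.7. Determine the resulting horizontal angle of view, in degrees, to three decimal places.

1.613°

Effective focal length f = 491 × 1.7 = 834.7 mm.
α = 2·arctan(23.5 / (2 × 834.7)) = 2·arctan(0.01408) ≈ 1.6130°.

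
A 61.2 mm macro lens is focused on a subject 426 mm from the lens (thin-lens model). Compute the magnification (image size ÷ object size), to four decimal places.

Thin lens: 1/f = 1/dₒ + 1/dᵢ → 1/dᵢ = 1/61.2 − 1/426 = 0.0139925 mm⁻¹, so dᵢ ≈ 71.4671 mm.
Magnification m = dᵢ/dₒ = 71.4671/426 ≈ 0.16776.

0.1678×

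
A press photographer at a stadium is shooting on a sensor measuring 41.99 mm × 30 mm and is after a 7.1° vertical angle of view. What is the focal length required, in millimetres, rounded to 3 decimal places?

241.785 mm

From α = 2·arctan(h/2f) we get f = h / (2·tan(α/2)).
With h = 30 mm and α/2 = 3.55°, tan(α/2) ≈ 0.06204, so f ≈ 30 / 0.12408 ≈ 241.7850 mm.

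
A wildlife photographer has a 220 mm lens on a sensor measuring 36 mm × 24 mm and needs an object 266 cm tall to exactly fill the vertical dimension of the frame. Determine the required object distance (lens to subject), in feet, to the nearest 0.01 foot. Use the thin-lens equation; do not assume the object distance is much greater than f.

80.72 ft

W: 266 cm = 2660 mm.
Magnification m = h/W = dᵢ/dₒ; combined with 1/f = 1/dₒ + 1/dᵢ this gives dₒ = f·(1 + W/h).
dₒ = 220 mm × (1 + 2660/24) = 220 × 111.8333 ≈ 24603.333 mm = 24603.333/304.8 ft = 80.7196 ft.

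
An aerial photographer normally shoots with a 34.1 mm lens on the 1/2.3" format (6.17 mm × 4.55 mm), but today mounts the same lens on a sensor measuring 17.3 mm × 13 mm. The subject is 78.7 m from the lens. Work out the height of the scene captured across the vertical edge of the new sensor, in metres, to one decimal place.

30.0 m

The focal length stays 34.1 mm; the relevant sensor dimension is now h = 13 mm. Object distance dₒ = 78.7 m = 78700 mm.
Thin-lens field height W = h·(dₒ − f)/f = 13 × (78700 − 34.1)/34.1 ≈ 29989.933 mm = 29.9899 m.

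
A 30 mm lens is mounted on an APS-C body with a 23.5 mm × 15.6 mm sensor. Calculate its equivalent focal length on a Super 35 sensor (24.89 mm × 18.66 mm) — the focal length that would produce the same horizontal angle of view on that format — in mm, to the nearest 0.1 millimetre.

31.8 mm

Equal angle of view means equal width/f ratio, so f₂ = f₁ · (width₂/width₁) = 30 × 24.89/23.5.
f₂ = 30 × 1.05915 ≈ 31.774 mm.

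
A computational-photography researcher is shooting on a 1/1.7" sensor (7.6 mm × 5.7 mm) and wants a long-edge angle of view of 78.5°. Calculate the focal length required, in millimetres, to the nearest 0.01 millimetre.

From α = 2·arctan(w/2f) we get f = w / (2·tan(α/2)).
With w = 7.6 mm and α/2 = 39.25°, tan(α/2) ≈ 0.81703, so f ≈ 7.6 / 1.63407 ≈ 4.6510 mm.

4.65 mm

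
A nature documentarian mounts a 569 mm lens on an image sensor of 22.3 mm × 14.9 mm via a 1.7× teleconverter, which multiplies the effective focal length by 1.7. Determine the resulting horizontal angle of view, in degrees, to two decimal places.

Effective focal length f = 569 × 1.7 = 967.3 mm.
α = 2·arctan(22.3 / (2 × 967.3)) = 2·arctan(0.01153) ≈ 1.3208°.

1.32°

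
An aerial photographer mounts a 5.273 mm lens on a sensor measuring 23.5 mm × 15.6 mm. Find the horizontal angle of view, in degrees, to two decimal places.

Angle of view α = 2·arctan(w/2f) with w = 23.5 mm and f = 5.273 mm.
w/2f = 2.22833; arctan(2.22833) ≈ 65.8311°, so α ≈ 131.6622°.

131.66°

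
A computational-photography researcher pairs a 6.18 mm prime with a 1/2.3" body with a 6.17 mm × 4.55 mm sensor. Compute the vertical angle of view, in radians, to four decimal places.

0.7055 rad

Angle of view α = 2·arctan(h/2f) with h = 4.55 mm and f = 6.18 mm.
h/2f = 0.36812; arctan(0.36812) ≈ 0.3527 rad, so α ≈ 0.7055 rad.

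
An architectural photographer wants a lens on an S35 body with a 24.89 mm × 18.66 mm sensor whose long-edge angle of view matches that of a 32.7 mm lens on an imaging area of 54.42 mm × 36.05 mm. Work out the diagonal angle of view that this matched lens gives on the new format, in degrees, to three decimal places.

92.246°

Equal long-edge AOV ⇒ f₂ = f₁ · 24.89/54.42 = 32.7 × 0.45737 ≈ 14.9560 mm.
Sensor diagonal = √(24.89² + 18.66²) = √967.7077 ≈ 31.1080 mm.
Diagonal AOV on the new format = 2·arctan(31.1080 / (2 × 14.9560)) = 2·arctan(1.03999) ≈ 92.2459°.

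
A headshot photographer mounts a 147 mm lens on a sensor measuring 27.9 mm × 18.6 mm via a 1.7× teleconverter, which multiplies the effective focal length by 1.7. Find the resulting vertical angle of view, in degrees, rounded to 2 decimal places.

4.26°

Effective focal length f = 147 × 1.7 = 249.9 mm.
α = 2·arctan(18.6 / (2 × 249.9)) = 2·arctan(0.03721) ≈ 4.2625°.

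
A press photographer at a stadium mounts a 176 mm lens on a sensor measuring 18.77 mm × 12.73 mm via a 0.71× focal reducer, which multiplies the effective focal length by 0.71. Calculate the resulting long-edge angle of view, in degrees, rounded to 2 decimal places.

8.59°

Effective focal length f = 176 × 0.71 = 124.96 mm.
α = 2·arctan(18.77 / (2 × 124.96)) = 2·arctan(0.07510) ≈ 8.5902°.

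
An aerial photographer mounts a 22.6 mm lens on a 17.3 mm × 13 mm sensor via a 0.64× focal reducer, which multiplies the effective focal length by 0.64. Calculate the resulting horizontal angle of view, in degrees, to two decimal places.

Effective focal length f = 22.6 × 0.64 = 14.464 mm.
α = 2·arctan(17.3 / (2 × 14.464)) = 2·arctan(0.59804) ≈ 61.7619°.

61.76°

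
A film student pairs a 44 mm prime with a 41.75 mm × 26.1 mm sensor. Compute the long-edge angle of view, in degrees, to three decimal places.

50.762°

Angle of view α = 2·arctan(w/2f) with w = 41.75 mm and f = 44 mm.
w/2f = 0.47443; arctan(0.47443) ≈ 25.3812°, so α ≈ 50.7623°.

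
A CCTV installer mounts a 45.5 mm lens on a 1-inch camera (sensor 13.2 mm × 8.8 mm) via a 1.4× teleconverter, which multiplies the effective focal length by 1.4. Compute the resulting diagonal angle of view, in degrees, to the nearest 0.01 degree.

Effective focal length f = 45.5 × 1.4 = 63.7 mm.
Sensor diagonal = √(13.2² + 8.8²) = √251.6800 ≈ 15.8644 mm.
α = 2·arctan(15.864 / (2 × 63.7)) = 2·arctan(0.12452) ≈ 14.1964°.

14.20°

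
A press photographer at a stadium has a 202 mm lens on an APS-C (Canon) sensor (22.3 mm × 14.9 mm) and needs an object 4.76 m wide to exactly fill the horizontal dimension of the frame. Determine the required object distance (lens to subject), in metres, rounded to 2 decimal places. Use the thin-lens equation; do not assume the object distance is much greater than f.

W: 4.76 m = 4760 mm.
Magnification m = w/W = dᵢ/dₒ; combined with 1/f = 1/dₒ + 1/dᵢ this gives dₒ = f·(1 + W/w).
dₒ = 202 mm × (1 + 4760/22.3) = 202 × 214.4529 ≈ 43319.489 mm = 43.3195 m.

43.32 m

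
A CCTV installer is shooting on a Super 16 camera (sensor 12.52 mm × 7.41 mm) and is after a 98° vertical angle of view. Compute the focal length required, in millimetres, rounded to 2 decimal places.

3.22 mm

From α = 2·arctan(h/2f) we get f = h / (2·tan(α/2)).
With h = 7.41 mm and α/2 = 49°, tan(α/2) ≈ 1.15037, so f ≈ 7.41 / 2.30074 ≈ 3.2207 mm.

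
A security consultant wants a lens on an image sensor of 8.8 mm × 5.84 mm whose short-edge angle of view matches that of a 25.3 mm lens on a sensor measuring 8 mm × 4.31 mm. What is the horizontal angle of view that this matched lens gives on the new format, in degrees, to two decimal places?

14.63°

Equal short-edge AOV ⇒ f₂ = f₁ · 5.84/4.31 = 25.3 × 1.35499 ≈ 34.2812 mm.
Horizontal AOV on the new format = 2·arctan(8.8 / (2 × 34.2812)) = 2·arctan(0.12835) ≈ 14.6279°.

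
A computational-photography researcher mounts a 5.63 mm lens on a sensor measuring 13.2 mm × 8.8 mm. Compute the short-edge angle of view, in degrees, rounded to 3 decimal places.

Angle of view α = 2·arctan(h/2f) with h = 8.8 mm and f = 5.63 mm.
h/2f = 0.78153; arctan(0.78153) ≈ 38.0086°, so α ≈ 76.0172°.

76.017°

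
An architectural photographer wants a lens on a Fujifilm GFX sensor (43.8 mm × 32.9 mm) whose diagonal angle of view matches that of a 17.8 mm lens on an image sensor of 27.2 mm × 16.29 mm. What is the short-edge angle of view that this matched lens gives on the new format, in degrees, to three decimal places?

56.282°

Sensor diagonal = √(27.2² + 16.29²) = √1005.2041 ≈ 31.7050 mm.
Sensor diagonal = √(43.8² + 32.9²) = √3000.8500 ≈ 54.7800 mm.
Equal diagonal AOV ⇒ f₂ = f₁ · 54.7800/31.7050 = 17.8 × 1.72781 ≈ 30.7549 mm.
Short-edge AOV on the new format = 2·arctan(32.9 / (2 × 30.7549)) = 2·arctan(0.53487) ≈ 56.2823°.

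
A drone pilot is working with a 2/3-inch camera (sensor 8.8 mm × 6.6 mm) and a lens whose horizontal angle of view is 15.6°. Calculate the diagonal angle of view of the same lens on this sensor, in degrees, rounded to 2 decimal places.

From the horizontal AOV: f = 8.8 / (2·tan(7.8°)) = 8.8 / 0.27397 ≈ 32.1208 mm.
Sensor diagonal = √(8.8² + 6.6²) = √121.0000 ≈ 11.0000 mm.
Diagonal AOV = 2·arctan(11.0000 / (2 × 32.1208)) = 2·arctan(0.17123) ≈ 19.4329°.

19.43°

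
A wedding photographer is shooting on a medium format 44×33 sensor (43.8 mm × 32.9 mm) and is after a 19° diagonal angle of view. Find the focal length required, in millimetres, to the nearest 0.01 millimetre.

Sensor diagonal = √(43.8² + 32.9²) = √3000.8500 ≈ 54.7800 mm.
From α = 2·arctan(d/2f) we get f = d / (2·tan(α/2)).
With d = 54.7800 mm and α/2 = 9.5°, tan(α/2) ≈ 0.16734, so f ≈ 54.7800 / 0.33469 ≈ 163.6762 mm.

163.68 mm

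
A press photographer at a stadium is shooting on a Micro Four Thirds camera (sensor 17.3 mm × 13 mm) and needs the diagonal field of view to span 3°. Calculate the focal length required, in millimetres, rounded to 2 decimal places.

413.20 mm

Sensor diagonal = √(17.3² + 13²) = √468.2900 ≈ 21.6400 mm.
From α = 2·arctan(d/2f) we get f = d / (2·tan(α/2)).
With d = 21.6400 mm and α/2 = 1.5°, tan(α/2) ≈ 0.02619, so f ≈ 21.6400 / 0.05237 ≈ 413.1993 mm.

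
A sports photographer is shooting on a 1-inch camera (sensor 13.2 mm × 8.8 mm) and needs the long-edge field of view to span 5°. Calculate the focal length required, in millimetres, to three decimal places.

From α = 2·arctan(w/2f) we get f = w / (2·tan(α/2)).
With w = 13.2 mm and α/2 = 2.5°, tan(α/2) ≈ 0.04366, so f ≈ 13.2 / 0.08732 ≈ 151.1649 mm.

151.165 mm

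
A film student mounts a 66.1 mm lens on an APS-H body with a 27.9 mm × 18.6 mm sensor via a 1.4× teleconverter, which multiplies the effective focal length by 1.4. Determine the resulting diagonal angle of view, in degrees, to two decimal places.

Effective focal length f = 66.1 × 1.4 = 92.54 mm.
Sensor diagonal = √(27.9² + 18.6²) = √1124.3700 ≈ 33.5316 mm.
α = 2·arctan(33.532 / (2 × 92.54)) = 2·arctan(0.18117) ≈ 20.5382°.

20.54°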